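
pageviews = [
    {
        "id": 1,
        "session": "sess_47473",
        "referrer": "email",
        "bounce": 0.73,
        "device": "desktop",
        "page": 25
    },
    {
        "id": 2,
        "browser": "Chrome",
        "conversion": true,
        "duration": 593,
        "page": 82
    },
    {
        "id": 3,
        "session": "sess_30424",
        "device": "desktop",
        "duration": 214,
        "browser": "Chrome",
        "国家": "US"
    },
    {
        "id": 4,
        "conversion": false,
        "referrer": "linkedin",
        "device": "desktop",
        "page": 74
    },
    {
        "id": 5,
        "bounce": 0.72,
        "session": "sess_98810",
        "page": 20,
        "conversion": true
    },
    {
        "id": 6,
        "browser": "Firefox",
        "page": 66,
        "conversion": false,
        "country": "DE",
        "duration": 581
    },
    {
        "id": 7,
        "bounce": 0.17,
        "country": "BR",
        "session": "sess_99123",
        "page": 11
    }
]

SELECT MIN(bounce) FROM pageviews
0.17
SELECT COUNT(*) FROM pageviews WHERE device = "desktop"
3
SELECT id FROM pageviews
[1, 2, 3, 4, 5, 6, 7]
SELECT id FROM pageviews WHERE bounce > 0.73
[]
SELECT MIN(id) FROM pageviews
1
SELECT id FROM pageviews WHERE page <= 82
[1, 2, 4, 5, 6, 7]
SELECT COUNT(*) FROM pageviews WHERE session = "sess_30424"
1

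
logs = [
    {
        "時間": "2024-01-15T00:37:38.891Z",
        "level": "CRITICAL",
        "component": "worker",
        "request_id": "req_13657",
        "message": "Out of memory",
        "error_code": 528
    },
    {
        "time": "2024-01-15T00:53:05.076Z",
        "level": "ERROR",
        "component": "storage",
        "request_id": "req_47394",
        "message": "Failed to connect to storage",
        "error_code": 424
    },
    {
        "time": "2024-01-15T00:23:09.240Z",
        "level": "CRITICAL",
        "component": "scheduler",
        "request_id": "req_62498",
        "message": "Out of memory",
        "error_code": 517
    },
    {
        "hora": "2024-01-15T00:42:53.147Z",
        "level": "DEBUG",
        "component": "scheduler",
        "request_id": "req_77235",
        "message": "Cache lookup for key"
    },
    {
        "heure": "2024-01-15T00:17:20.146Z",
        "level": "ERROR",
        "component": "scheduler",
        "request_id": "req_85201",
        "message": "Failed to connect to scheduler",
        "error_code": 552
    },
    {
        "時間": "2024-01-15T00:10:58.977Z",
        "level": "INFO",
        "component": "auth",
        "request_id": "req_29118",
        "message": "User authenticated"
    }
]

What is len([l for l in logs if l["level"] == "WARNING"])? 0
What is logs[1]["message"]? "Failed to connect to storage"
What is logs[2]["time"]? "2024-01-15T00:23:09.240Z"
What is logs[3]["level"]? "DEBUG"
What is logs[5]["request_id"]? "req_29118"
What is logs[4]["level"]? "ERROR"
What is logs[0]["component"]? "worker"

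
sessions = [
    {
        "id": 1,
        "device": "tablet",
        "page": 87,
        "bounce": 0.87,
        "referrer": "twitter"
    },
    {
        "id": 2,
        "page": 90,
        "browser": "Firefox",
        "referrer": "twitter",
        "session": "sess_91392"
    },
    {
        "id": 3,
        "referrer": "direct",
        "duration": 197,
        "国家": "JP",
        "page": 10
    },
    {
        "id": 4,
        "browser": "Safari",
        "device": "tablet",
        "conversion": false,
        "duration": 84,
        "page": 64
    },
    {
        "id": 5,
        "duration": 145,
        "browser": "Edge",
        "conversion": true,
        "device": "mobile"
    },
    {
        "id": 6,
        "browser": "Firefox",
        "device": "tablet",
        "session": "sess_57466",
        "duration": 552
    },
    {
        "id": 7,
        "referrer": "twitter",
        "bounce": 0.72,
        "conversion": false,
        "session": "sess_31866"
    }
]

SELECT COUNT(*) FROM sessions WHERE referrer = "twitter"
3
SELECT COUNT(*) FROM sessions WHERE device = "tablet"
3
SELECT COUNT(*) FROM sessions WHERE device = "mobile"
1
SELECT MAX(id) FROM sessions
7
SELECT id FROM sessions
[1, 2, 3, 4, 5, 6, 7]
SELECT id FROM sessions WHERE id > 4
[5, 6, 7]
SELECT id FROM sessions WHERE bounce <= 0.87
[1, 7]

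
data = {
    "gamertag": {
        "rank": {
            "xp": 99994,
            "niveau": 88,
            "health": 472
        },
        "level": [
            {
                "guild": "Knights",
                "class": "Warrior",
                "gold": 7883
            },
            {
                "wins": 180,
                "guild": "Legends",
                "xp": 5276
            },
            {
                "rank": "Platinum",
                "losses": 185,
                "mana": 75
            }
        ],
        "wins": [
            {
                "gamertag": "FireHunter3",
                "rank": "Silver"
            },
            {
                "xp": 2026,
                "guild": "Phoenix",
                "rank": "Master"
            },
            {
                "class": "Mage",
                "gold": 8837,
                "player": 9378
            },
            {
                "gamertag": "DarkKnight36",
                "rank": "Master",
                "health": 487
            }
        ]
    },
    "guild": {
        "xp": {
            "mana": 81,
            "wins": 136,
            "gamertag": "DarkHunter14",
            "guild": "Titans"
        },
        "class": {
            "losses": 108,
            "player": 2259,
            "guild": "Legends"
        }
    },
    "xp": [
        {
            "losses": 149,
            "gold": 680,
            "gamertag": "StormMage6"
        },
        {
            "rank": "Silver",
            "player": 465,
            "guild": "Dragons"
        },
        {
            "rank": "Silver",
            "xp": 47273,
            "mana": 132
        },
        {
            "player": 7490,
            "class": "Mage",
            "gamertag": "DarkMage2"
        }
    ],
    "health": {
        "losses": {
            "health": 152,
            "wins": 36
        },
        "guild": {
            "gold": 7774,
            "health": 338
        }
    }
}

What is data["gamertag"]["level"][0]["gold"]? 7883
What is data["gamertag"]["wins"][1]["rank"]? "Master"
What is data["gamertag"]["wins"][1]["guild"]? "Phoenix"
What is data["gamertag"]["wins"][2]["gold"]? 8837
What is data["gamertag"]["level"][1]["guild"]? "Legends"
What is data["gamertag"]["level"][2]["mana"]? 75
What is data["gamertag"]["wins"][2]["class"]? "Mage"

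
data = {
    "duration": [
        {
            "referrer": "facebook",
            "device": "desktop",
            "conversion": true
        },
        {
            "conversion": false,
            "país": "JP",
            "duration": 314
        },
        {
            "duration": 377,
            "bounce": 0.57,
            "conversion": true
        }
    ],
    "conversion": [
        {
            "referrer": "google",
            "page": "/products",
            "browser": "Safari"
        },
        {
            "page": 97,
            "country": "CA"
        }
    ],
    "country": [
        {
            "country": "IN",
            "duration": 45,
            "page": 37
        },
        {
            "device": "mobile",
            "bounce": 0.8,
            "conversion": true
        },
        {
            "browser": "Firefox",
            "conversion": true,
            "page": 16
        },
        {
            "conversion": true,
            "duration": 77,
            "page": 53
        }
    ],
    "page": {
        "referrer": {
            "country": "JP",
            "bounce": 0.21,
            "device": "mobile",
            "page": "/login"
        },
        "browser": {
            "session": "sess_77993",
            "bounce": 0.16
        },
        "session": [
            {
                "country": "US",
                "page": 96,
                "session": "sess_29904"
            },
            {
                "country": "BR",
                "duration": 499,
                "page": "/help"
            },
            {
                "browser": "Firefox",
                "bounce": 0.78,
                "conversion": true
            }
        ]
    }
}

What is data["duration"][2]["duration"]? 377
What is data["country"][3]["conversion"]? True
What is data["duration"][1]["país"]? "JP"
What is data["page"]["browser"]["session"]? "sess_77993"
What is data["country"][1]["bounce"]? 0.8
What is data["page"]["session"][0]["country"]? "US"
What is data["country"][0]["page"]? 37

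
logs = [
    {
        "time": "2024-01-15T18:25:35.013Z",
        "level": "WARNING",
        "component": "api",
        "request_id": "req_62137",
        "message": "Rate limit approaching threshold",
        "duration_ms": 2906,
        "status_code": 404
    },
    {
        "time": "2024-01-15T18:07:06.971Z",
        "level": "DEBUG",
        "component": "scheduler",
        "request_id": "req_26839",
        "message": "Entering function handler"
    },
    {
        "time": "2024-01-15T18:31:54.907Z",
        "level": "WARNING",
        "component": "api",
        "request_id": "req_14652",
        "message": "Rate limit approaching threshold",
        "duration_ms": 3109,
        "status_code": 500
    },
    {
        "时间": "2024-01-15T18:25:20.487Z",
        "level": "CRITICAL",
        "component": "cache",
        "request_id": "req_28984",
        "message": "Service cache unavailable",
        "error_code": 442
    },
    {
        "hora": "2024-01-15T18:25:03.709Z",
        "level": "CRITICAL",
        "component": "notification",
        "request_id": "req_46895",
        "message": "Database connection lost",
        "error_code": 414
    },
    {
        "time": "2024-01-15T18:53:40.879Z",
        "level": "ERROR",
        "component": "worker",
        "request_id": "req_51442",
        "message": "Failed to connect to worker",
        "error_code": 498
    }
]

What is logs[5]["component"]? "worker"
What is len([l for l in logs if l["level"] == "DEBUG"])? 1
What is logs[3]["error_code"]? 442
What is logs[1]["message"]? "Entering function handler"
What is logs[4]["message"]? "Database connection lost"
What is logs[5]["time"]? "2024-01-15T18:53:40.879Z"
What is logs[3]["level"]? "CRITICAL"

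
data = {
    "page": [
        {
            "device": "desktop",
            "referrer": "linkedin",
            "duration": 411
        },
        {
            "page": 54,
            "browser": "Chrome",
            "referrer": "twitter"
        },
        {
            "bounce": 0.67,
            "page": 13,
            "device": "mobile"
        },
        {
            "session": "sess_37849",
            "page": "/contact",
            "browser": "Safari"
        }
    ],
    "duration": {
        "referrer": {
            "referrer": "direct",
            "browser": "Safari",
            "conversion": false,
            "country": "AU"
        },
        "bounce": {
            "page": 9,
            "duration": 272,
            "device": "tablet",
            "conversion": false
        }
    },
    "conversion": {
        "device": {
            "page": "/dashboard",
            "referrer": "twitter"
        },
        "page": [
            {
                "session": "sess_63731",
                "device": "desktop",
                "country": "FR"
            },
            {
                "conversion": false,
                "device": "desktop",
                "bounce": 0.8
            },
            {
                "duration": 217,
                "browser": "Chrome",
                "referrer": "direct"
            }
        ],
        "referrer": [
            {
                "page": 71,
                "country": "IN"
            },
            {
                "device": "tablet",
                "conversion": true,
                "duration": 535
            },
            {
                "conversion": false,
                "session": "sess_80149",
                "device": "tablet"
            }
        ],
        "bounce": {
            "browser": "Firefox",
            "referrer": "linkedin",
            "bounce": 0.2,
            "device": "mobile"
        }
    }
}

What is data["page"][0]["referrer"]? "linkedin"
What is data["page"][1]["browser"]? "Chrome"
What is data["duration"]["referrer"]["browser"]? "Safari"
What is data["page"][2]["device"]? "mobile"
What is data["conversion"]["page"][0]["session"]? "sess_63731"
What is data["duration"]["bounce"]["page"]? 9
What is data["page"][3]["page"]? "/contact"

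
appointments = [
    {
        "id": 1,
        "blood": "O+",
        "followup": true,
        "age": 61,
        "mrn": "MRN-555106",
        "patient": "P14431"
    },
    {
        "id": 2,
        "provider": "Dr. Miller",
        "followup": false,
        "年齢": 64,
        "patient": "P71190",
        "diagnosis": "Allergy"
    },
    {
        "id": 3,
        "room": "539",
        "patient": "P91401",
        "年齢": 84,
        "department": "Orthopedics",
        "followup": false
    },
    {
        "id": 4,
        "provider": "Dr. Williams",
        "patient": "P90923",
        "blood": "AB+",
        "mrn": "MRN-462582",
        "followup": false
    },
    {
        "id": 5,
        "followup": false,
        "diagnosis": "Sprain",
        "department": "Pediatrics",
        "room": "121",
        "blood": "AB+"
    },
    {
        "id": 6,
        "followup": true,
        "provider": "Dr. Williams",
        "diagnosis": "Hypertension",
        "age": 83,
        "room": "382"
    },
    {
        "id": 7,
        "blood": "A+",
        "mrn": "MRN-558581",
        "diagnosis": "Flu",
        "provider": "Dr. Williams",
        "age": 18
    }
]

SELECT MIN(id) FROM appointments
1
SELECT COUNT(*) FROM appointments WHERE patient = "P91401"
1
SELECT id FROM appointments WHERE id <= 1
[1]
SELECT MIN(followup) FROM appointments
False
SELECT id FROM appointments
[1, 2, 3, 4, 5, 6, 7]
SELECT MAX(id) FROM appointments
7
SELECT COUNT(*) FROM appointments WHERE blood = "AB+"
2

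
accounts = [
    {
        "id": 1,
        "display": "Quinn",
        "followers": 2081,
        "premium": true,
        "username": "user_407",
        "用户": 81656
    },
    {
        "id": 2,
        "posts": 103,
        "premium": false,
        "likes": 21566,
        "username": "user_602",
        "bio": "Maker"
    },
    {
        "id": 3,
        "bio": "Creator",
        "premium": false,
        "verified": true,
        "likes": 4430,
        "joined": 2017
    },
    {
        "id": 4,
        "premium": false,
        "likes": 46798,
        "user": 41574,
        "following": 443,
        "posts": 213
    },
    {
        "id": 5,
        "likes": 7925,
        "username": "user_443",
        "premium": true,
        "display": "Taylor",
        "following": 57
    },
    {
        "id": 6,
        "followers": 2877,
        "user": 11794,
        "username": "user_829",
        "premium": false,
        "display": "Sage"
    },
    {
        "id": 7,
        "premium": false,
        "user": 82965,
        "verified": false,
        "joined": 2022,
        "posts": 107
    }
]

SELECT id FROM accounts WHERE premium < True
[2, 3, 4, 6, 7]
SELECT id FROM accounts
[1, 2, 3, 4, 5, 6, 7]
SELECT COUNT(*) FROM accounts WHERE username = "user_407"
1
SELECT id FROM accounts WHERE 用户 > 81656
[]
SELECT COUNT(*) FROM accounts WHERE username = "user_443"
1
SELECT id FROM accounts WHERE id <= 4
[1, 2, 3, 4]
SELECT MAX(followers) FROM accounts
2877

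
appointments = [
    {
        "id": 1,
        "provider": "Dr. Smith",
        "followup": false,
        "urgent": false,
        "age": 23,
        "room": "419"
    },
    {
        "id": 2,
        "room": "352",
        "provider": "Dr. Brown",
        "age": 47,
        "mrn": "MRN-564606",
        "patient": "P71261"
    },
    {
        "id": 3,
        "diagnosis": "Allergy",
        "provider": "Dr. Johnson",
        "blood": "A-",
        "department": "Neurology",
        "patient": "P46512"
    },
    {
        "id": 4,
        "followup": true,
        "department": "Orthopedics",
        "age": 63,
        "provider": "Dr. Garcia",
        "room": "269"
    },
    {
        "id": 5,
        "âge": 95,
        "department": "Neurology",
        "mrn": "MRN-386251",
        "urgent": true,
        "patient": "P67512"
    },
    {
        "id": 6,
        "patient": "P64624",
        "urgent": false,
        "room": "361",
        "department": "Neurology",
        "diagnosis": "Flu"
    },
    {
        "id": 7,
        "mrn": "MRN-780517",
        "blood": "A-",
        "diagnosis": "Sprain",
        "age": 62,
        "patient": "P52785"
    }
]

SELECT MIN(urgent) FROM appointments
False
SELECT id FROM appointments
[1, 2, 3, 4, 5, 6, 7]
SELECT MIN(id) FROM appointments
1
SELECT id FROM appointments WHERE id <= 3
[1, 2, 3]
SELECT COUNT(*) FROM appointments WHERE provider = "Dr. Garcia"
1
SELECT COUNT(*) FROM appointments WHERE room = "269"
1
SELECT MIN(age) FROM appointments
23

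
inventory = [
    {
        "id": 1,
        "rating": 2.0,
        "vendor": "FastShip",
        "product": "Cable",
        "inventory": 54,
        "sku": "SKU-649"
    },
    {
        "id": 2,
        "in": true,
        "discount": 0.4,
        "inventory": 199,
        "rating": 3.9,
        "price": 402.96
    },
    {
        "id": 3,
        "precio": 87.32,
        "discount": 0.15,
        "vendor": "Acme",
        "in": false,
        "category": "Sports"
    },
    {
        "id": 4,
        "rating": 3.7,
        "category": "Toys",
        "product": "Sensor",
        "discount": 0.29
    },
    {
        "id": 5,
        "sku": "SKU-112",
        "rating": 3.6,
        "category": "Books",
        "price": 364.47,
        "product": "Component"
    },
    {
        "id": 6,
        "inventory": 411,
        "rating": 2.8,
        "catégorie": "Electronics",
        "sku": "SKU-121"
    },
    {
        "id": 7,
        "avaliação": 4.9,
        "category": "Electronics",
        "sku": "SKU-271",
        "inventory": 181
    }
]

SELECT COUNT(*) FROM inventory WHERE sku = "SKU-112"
1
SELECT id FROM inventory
[1, 2, 3, 4, 5, 6, 7]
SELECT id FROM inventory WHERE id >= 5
[5, 6, 7]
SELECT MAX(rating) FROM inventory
3.9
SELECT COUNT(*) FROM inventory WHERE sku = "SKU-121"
1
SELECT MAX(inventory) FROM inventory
411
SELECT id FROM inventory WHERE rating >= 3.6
[2, 4, 5]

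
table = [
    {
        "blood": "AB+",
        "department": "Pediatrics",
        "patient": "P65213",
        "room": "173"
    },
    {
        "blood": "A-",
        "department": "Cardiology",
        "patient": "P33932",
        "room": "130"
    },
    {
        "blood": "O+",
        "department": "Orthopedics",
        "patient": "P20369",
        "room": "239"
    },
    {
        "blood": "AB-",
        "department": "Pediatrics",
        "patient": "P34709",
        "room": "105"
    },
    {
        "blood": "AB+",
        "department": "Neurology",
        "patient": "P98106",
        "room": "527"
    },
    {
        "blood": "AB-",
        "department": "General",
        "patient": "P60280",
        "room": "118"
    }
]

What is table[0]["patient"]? "P65213"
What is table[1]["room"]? "130"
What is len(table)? 6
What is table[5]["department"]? "General"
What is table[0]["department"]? "Pediatrics"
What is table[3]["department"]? "Pediatrics"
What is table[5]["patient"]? "P60280"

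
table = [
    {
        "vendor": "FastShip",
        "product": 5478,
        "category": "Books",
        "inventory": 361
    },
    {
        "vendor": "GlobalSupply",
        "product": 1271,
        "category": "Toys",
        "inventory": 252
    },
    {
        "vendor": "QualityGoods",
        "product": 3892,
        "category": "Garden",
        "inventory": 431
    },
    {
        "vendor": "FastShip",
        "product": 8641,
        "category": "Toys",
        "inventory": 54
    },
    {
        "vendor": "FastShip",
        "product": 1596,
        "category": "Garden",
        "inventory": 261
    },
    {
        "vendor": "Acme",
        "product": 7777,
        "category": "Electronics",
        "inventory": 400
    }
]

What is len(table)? 6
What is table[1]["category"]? "Toys"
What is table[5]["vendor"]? "Acme"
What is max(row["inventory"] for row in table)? 431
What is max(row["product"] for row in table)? 8641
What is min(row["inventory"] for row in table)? 54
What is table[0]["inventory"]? 361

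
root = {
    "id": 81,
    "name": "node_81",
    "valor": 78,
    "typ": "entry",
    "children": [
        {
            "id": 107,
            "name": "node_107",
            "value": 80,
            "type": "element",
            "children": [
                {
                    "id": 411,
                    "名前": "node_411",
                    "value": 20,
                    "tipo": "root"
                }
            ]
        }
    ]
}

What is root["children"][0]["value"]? 80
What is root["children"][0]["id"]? 107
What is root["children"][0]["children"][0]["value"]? 20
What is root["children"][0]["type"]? "element"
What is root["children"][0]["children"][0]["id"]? 411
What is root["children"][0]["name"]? "node_107"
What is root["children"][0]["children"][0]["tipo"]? "root"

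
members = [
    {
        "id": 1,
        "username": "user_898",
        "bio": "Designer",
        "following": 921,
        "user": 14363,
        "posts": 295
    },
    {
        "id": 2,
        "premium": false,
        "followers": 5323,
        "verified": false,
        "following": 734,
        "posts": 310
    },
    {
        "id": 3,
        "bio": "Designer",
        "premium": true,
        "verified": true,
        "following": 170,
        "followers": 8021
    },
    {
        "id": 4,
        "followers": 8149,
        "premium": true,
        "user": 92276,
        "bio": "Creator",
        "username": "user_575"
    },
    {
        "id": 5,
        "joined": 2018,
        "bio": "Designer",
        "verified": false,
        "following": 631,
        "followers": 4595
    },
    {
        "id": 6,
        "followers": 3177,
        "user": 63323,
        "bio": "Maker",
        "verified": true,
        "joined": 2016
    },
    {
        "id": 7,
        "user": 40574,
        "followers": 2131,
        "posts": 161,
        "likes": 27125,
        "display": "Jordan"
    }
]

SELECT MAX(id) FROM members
7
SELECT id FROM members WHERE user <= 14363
[1]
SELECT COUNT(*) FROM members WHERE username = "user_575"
1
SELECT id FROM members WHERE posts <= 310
[1, 2, 7]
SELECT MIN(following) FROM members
170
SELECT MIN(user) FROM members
14363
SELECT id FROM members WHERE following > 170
[1, 2, 5]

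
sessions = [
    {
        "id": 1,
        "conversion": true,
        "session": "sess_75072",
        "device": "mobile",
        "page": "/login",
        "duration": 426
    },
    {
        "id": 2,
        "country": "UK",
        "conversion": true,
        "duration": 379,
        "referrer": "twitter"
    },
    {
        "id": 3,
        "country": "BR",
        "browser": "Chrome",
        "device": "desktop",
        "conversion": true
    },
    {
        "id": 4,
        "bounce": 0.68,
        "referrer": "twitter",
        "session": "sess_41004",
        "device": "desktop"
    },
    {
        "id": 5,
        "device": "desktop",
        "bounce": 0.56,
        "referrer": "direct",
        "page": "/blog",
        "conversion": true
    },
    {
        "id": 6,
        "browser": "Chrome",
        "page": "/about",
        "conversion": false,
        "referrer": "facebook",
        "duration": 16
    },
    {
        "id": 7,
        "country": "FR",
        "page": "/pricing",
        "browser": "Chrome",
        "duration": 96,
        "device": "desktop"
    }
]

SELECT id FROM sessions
[1, 2, 3, 4, 5, 6, 7]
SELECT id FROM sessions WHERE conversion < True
[6]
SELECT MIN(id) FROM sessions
1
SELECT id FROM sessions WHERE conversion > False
[1, 2, 3, 5]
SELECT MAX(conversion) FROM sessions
True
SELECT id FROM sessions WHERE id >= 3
[3, 4, 5, 6, 7]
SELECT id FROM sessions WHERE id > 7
[]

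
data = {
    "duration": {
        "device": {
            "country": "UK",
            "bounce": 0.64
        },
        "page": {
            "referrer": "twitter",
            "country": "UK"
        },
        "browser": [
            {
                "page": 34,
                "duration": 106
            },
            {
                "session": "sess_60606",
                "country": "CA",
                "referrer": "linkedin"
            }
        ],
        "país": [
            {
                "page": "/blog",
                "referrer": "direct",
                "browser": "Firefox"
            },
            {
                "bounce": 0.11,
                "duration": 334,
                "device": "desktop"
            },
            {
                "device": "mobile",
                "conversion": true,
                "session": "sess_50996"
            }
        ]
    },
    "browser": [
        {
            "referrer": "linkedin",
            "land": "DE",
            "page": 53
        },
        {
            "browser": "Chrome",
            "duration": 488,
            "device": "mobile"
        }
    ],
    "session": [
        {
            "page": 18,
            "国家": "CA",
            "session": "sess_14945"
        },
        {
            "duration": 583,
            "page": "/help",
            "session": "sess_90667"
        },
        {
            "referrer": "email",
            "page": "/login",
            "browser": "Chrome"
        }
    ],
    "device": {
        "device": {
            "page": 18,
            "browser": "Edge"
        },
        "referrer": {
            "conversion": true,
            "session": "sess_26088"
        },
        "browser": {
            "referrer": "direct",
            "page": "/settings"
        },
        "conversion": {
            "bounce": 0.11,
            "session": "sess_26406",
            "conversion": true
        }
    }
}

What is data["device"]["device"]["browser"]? "Edge"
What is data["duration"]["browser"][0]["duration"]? 106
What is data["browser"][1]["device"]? "mobile"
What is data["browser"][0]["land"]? "DE"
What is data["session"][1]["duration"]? 583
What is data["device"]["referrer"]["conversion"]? True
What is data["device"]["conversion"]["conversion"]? True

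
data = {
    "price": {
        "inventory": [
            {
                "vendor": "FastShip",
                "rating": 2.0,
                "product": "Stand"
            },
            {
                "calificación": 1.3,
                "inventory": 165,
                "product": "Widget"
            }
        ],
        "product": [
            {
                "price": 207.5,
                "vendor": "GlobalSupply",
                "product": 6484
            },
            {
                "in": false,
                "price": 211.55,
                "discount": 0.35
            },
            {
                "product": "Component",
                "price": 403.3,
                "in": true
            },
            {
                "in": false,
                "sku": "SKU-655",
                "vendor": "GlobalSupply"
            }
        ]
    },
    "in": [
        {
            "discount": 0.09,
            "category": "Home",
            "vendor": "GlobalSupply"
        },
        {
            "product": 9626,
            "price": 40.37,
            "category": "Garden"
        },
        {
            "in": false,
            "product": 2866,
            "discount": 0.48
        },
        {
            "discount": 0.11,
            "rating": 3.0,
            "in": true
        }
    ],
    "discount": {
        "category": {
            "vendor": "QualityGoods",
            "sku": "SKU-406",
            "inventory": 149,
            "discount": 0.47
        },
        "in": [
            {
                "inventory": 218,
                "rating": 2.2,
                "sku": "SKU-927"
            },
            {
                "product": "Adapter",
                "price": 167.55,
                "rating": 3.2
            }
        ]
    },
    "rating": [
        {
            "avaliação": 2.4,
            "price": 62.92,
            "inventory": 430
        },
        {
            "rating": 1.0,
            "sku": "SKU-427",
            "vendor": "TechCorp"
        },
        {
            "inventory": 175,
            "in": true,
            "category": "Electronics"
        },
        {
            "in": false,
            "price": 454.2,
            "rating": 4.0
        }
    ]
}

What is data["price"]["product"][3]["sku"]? "SKU-655"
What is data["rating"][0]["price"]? 62.92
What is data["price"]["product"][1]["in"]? False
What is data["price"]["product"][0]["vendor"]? "GlobalSupply"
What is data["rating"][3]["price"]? 454.2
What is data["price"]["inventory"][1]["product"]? "Widget"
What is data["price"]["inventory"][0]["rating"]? 2.0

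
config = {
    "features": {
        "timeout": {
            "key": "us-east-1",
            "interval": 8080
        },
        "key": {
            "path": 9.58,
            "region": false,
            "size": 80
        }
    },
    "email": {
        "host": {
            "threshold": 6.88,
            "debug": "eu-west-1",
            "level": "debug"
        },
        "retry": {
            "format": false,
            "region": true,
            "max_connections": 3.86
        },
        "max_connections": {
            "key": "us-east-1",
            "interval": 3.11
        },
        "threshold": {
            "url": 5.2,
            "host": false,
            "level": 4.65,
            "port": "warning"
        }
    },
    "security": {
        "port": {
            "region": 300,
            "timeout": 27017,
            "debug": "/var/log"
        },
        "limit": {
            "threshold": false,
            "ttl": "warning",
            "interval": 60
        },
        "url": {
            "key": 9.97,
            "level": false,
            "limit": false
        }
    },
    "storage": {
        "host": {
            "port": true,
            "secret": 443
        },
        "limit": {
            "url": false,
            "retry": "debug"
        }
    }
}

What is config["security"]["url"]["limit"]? False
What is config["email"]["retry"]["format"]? False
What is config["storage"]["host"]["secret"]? 443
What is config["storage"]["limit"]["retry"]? "debug"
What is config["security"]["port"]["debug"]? "/var/log"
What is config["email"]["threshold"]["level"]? 4.65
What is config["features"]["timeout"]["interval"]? 8080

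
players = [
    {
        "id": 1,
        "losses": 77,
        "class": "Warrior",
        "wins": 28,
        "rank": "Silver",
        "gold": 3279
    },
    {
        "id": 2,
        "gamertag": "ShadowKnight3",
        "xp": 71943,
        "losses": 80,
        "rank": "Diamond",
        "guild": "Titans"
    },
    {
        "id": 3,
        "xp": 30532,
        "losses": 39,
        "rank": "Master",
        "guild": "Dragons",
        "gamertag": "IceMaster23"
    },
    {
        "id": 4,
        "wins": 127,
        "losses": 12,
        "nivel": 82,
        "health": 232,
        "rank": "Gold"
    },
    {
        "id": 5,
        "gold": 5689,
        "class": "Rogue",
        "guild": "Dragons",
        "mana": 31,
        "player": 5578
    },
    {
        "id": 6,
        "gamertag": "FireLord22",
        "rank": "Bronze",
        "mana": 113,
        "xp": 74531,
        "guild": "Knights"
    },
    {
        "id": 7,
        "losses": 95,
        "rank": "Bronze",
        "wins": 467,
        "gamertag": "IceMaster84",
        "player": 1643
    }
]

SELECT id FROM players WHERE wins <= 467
[1, 4, 7]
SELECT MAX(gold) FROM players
5689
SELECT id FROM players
[1, 2, 3, 4, 5, 6, 7]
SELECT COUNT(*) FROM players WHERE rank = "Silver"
1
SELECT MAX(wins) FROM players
467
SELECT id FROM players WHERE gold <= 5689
[1, 5]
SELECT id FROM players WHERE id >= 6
[6, 7]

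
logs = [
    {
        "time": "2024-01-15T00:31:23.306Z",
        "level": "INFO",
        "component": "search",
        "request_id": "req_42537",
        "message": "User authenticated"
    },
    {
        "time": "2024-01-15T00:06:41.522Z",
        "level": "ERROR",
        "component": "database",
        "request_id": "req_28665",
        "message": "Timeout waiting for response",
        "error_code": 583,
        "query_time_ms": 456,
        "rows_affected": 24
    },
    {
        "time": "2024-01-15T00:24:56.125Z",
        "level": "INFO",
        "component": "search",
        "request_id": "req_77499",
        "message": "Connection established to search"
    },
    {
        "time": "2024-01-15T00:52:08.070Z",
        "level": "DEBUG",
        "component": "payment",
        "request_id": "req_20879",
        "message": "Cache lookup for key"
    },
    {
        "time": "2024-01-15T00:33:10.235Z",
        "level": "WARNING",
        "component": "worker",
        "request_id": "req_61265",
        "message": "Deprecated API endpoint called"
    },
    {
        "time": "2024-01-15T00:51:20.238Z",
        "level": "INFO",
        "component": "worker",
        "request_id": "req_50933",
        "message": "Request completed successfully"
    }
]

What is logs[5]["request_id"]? "req_50933"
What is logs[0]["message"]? "User authenticated"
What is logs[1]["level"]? "ERROR"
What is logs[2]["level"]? "INFO"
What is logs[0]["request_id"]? "req_42537"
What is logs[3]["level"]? "DEBUG"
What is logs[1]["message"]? "Timeout waiting for response"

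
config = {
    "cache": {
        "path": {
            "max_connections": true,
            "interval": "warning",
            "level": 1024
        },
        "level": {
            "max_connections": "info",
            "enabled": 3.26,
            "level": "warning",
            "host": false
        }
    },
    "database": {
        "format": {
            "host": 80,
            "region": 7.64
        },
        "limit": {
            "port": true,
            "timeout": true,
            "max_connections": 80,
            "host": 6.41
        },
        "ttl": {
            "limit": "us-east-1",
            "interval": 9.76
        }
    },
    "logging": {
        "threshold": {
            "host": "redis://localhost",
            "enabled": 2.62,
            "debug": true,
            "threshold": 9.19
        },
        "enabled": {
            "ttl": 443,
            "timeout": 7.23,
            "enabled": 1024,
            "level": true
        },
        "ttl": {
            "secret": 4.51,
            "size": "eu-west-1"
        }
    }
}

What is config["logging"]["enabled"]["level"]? True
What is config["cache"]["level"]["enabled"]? 3.26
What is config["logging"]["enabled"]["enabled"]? 1024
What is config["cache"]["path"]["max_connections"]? True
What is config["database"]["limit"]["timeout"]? True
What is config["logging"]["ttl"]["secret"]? 4.51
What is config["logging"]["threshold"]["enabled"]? 2.62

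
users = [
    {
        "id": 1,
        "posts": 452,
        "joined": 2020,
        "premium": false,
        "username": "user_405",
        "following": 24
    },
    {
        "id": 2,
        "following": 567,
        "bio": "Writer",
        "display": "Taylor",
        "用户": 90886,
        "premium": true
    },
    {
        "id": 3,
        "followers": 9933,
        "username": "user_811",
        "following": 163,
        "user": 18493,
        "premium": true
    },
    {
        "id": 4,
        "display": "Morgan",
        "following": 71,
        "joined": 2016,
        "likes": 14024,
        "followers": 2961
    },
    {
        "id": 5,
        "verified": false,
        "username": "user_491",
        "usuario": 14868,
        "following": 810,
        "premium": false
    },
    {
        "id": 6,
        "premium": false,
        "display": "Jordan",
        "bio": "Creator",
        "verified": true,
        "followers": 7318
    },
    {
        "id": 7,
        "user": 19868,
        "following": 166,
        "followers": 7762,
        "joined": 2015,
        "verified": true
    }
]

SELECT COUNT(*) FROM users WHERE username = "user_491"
1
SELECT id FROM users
[1, 2, 3, 4, 5, 6, 7]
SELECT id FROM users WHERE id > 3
[4, 5, 6, 7]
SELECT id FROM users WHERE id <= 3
[1, 2, 3]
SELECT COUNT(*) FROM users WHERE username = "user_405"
1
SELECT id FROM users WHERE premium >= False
[1, 2, 3, 5, 6]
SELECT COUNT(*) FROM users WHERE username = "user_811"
1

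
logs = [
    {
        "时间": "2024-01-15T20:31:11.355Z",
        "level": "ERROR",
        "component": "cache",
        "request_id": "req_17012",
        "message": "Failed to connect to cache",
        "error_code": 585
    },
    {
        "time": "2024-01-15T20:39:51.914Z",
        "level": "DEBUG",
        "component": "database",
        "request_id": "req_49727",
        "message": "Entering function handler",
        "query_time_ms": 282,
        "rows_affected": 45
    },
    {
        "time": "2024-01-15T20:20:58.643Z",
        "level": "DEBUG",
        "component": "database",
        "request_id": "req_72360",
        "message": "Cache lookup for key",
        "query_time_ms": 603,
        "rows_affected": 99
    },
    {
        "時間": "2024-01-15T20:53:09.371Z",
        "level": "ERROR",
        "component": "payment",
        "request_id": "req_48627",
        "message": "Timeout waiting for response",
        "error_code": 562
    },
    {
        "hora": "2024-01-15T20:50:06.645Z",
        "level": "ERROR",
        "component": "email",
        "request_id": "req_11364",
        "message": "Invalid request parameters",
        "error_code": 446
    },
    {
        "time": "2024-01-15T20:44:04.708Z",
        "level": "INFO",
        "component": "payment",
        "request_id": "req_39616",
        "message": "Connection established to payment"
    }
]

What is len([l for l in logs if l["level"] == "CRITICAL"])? 0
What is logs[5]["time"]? "2024-01-15T20:44:04.708Z"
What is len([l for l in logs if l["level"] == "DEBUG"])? 2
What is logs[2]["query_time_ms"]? 603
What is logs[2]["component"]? "database"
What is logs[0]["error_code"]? 585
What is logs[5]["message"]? "Connection established to payment"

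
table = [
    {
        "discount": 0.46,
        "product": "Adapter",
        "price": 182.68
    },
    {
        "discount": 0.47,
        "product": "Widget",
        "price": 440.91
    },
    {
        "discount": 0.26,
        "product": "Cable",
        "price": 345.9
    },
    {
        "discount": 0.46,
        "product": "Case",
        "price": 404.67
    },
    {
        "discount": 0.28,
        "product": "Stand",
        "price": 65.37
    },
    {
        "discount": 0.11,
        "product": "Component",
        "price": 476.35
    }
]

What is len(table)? 6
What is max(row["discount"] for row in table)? 0.47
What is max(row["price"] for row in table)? 476.35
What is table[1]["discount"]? 0.47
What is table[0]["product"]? "Adapter"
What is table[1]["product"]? "Widget"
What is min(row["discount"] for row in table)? 0.11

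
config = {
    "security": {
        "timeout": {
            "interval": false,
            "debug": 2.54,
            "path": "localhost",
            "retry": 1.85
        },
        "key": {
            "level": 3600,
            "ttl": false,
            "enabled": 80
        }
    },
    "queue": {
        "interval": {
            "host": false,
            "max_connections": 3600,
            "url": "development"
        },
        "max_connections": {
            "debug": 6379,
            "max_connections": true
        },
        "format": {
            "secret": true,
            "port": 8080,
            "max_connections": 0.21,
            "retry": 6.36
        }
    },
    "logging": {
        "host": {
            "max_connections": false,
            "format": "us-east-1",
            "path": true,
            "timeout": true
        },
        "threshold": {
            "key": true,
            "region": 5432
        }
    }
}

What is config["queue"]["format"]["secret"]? True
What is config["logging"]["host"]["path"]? True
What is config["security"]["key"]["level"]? 3600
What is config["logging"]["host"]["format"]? "us-east-1"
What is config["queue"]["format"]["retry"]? 6.36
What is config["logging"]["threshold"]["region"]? 5432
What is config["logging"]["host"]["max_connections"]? False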